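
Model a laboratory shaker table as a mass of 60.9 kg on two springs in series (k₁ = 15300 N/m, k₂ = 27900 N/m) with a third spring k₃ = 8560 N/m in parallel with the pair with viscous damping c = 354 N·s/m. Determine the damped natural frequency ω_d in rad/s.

17.2 rad/s

Series pair: k_s = k₁k₂/(k₁+k₂) = (15300)(27900)/(15300 + 27900) = 9881 N/m. In parallel with k₃: k_eq = 9881 + 8560 = 18440 N/m.
ω_n = √(k_eq/m) = √(18440/60.9) = 17.40 rad/s.
Critical damping c_c = 2√(k_eq·m) = 2√(18440 × 60.9) = 2120 N·s/m, so ζ = c/c_c = 354/2120 = 0.1670.
ω_d = ω_n√(1 − ζ²) = 17.40 × √(1 − 0.0279) = 17.16 rad/s.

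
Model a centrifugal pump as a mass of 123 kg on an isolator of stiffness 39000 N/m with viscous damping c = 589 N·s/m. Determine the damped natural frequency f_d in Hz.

ω_n = √(k/m) = √(39000/123) = 17.81 rad/s.
Critical damping c_c = 2√(k·m) = 2√(39000 × 123) = 4380 N·s/m, so ζ = c/c_c = 589/4380 = 0.1345.
ω_d = ω_n√(1 − ζ²) = 17.81 × √(1 − 0.0181) = 17.64 rad/s.
f_d = ω_d/(2π) = 2.808 Hz.

2.81 Hz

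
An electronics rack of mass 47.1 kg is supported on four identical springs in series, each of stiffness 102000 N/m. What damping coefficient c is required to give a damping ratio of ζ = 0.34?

745 N·s/m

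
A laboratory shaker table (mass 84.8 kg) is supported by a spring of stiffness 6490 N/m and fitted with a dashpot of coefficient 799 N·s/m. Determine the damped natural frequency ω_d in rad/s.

7.37 rad/s

ω_n = √(k/m) = √(6490/84.8) = 8.748 rad/s.
Critical damping c_c = 2√(k·m) = 2√(6490 × 84.8) = 1484 N·s/m, so ζ = c/c_c = 799/1484 = 0.5385.
ω_d = ω_n√(1 − ζ²) = 8.748 × √(1 − 0.290) = 7.371 rad/s.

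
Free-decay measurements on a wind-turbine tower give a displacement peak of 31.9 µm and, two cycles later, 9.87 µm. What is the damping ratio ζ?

0.0929

Logarithmic decrement δ = (1/n)·ln(x₀/x_n) = (1/2)·ln(31.9/9.87) = (1/2)·ln(3.232) = 0.5866.
ζ = δ/√(4π² + δ²) = 0.5866/√(39.48 + 0.344) = 0.5866/6.311 = 0.09295.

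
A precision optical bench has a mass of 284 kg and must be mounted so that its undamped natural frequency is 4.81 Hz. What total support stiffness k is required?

259000 N/m

ω_n = 2πf_n = 2π × 4.81 = 30.22 rad/s.
k = m·ω_n² = 284 × 30.22² = 284 × 913.4 = 259400 N/m.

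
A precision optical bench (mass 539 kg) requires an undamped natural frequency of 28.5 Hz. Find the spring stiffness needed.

ω_n = 2πf_n = 2π × 28.5 = 179.1 rad/s.
k = m·ω_n² = 539 × 179.1² = 539 × 32070 = 17280000 N/m.

17300000 N/m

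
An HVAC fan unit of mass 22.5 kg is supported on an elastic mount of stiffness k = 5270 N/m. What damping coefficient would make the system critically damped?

689 N·s/m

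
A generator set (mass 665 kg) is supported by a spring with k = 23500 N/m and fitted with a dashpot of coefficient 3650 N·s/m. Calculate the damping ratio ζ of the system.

ω_n = √(k/m) = √(23500/665) = 5.945 rad/s.
Critical damping c_c = 2√(k·m) = 2√(23500 × 665) = 7906 N·s/m, so ζ = c/c_c = 3650/7906 = 0.4617.

0.462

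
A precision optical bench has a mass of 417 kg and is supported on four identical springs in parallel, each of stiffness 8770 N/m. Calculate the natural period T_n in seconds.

0.685 s

Parallel springs add: k_eq = 4 × 8770 = 35080 N/m.
ω_n = √(k_eq/m) = √(35080/417) = √84.12 = 9.172 rad/s.
T_n = 2π/ω_n = 6.283/9.172 = 0.6850 s.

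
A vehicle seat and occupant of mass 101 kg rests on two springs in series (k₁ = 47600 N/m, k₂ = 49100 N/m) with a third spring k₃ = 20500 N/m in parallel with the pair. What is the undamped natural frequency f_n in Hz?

3.35 Hz

Series pair: k_s = k₁k₂/(k₁+k₂) = (47600)(49100)/(47600 + 49100) = 24170 N/m. In parallel with k₃: k_eq = 24170 + 20500 = 44670 N/m.
ω_n = √(k_eq/m) = √(44670/101) = √442.3 = 21.03 rad/s.
f_n = ω_n/(2π) = 21.03/6.283 = 3.347 Hz.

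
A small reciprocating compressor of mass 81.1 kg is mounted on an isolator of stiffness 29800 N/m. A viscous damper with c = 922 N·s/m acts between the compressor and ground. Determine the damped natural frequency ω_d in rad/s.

18.3 rad/s

ω_n = √(k/m) = √(29800/81.1) = 19.17 rad/s.
Critical damping c_c = 2√(k·m) = 2√(29800 × 81.1) = 3109 N·s/m, so ζ = c/c_c = 922/3109 = 0.2965.
ω_d = ω_n√(1 − ζ²) = 19.17 × √(1 − 0.0879) = 18.31 rad/s.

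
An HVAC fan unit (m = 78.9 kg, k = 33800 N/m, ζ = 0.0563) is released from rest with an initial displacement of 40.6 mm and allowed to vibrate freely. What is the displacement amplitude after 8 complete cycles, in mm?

Logarithmic decrement δ = 2πζ/√(1 − ζ²) = 2π × 0.05630/√(1 − 0.00317) = 0.3543.
After n cycles, x_n/x₀ = e^(−nδ), so x_8 = 40.6 × e^(−8 × 0.3543) = 40.6 × 0.05875 = 2.385 mm.

2.39 mm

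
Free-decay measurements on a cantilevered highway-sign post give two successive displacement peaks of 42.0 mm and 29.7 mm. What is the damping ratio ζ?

0.0551

Logarithmic decrement δ = (1/n)·ln(x₀/x_n) = (1/1)·ln(42.0/29.7) = (1/1)·ln(1.414) = 0.3465.
ζ = δ/√(4π² + δ²) = 0.3465/√(39.48 + 0.120) = 0.3465/6.293 = 0.05507.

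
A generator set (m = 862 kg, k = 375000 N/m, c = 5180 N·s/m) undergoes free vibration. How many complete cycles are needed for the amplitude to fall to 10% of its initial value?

3 cycles

ζ = c/(2√(km)) = 5180/(2√(375000 × 862)) = 5180/35960 = 0.1441.
Logarithmic decrement δ = 2πζ/√(1 − ζ²) = 2π × 0.1441/√(1 − 0.0208) = 0.9147.
x_n/x₀ = e^(−nδ) ≤ 0.1; take ln: n ≥ ln(1/0.1)/δ = 2.303/0.9147 = 2.517.
So 3 complete cycles are required.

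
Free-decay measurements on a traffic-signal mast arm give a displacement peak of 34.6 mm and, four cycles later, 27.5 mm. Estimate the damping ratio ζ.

Logarithmic decrement δ = (1/n)·ln(x₀/x_n) = (1/4)·ln(34.6/27.5) = (1/4)·ln(1.258) = 0.05742.
ζ = δ/√(4π² + δ²) = 0.05742/√(39.48 + 0.00330) = 0.05742/6.283 = 0.009138.

0.00914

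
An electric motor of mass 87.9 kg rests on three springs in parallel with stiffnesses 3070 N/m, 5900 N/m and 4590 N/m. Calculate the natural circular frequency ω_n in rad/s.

12.4 rad/s

Parallel springs add: k_eq = 3070 + 5900 + 4590 = 13560 N/m.
ω_n = √(k_eq/m) = √(13560/87.9) = √154.3 = 12.42 rad/s.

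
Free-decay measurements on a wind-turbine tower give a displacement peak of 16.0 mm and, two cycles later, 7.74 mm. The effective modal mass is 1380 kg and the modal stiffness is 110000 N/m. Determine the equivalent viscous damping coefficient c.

1420 N·s/m

Logarithmic decrement δ = (1/n)·ln(x₀/x_n) = (1/2)·ln(16.0/7.74) = (1/2)·ln(2.067) = 0.3631.
ζ = δ/√(4π² + δ²) = 0.3631/√(39.48 + 0.132) = 0.3631/6.294 = 0.05769.
c = ζ · 2√(km) = 0.05769 × 2√(110000 × 1380) = 0.05769 × 24640 = 1422 N·s/m.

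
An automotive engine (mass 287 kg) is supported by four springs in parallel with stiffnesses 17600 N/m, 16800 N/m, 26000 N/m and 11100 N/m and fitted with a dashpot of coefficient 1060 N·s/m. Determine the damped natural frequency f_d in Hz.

Parallel springs add: k_eq = 17600 + 16800 + 26000 + 11100 = 71500 N/m.
ω_n = √(k_eq/m) = √(71500/287) = 15.78 rad/s.
Critical damping c_c = 2√(k_eq·m) = 2√(71500 × 287) = 9060 N·s/m, so ζ = c/c_c = 1060/9060 = 0.1170.
ω_d = ω_n√(1 − ζ²) = 15.78 × √(1 − 0.0137) = 15.68 rad/s.
f_d = ω_d/(2π) = 2.495 Hz.

2.49 Hz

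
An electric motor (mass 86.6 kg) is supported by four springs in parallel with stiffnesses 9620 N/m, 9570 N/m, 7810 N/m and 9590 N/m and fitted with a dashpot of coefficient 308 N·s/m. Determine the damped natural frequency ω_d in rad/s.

20.5 rad/s

Parallel springs add: k_eq = 9620 + 9570 + 7810 + 9590 = 36590 N/m.
ω_n = √(k_eq/m) = √(36590/86.6) = 20.56 rad/s.
Critical damping c_c = 2√(k_eq·m) = 2√(36590 × 86.6) = 3560 N·s/m, so ζ = c/c_c = 308/3560 = 0.08651.
ω_d = ω_n√(1 − ζ²) = 20.56 × √(1 − 0.00748) = 20.48 rad/s.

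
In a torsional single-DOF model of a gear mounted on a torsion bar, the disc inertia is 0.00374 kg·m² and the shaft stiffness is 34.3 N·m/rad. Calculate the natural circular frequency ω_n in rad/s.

95.8 rad/s

ω_n = √(k_t/J) = √(34.3/0.00374) = √9171 = 95.77 rad/s.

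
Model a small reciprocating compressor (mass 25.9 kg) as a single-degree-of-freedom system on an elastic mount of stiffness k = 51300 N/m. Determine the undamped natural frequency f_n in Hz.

7.08 Hz

ω_n = √(k/m) = √(51300/25.9) = √1981 = 44.50 rad/s.
f_n = ω_n/(2π) = 44.50/6.283 = 7.083 Hz.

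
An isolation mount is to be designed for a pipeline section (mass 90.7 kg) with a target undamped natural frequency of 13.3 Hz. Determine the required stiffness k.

633000 N/m

ω_n = 2πf_n = 2π × 13.3 = 83.57 rad/s.
k = m·ω_n² = 90.7 × 83.57² = 90.7 × 6983 = 633400 N/m.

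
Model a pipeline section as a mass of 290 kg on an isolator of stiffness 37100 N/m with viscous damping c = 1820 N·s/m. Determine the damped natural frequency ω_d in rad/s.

10.9 rad/s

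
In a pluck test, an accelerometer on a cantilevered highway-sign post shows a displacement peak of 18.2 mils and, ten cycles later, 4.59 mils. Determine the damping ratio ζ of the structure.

Logarithmic decrement δ = (1/n)·ln(x₀/x_n) = (1/10)·ln(18.2/4.59) = (1/10)·ln(3.965) = 0.1378.
ζ = δ/√(4π² + δ²) = 0.1378/√(39.48 + 0.0190) = 0.1378/6.285 = 0.02192.

0.0219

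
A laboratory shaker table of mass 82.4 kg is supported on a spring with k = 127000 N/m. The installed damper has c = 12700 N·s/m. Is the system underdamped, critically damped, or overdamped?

c_c = 2√(k·m) = 6470 N·s/m; ζ = c/c_c = 12700/6470 = 1.96.
Since ζ > 1 the system is overdamped.

overdamped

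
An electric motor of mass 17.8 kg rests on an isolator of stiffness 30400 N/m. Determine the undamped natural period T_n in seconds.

0.152 s

ω_n = √(k/m) = √(30400/17.8) = √1708 = 41.33 rad/s.
T_n = 2π/ω_n = 6.283/41.33 = 0.1520 s.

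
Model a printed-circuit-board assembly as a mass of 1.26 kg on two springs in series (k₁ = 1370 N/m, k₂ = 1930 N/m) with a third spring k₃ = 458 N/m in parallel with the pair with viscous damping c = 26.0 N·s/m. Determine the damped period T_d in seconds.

Series pair: k_s = k₁k₂/(k₁+k₂) = (1370)(1930)/(1370 + 1930) = 801.2 N/m. In parallel with k₃: k_eq = 801.2 + 458 = 1259 N/m.
ω_n = √(k_eq/m) = √(1259/1.26) = 31.61 rad/s.
Critical damping c_c = 2√(k_eq·m) = 2√(1259 × 1.26) = 79.67 N·s/m, so ζ = c/c_c = 26.0/79.67 = 0.3264.
ω_d = ω_n√(1 − ζ²) = 31.61 × √(1 − 0.107) = 29.88 rad/s.
T_d = 2π/ω_d = 0.2103 s.

0.210 s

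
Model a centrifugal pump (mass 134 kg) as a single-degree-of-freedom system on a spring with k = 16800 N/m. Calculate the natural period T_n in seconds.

0.561 s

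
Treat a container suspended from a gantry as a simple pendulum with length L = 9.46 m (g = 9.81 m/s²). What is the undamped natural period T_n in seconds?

6.17 s

For a simple pendulum ω_n = √(g/L) = √(9.81/9.46) = √1.037 = 1.018 rad/s.
T_n = 2π/ω_n = 6.283/1.018 = 6.170 s.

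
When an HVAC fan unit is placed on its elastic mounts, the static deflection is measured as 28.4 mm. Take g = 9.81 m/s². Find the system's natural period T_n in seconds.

0.338 s

ω_n = √(g/δ_st) = √(9.81/0.0284) = √345.4 = 18.59 rad/s.
T_n = 2π/ω_n = 6.283/18.59 = 0.3381 s.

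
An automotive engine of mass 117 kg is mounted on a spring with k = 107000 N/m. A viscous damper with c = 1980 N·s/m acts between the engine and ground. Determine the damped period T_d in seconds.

ω_n = √(k/m) = √(107000/117) = 30.24 rad/s.
Critical damping c_c = 2√(k·m) = 2√(107000 × 117) = 7076 N·s/m, so ζ = c/c_c = 1980/7076 = 0.2798.
ω_d = ω_n√(1 − ζ²) = 30.24 × √(1 − 0.0783) = 29.03 rad/s.
T_d = 2π/ω_d = 0.2164 s.

0.216 s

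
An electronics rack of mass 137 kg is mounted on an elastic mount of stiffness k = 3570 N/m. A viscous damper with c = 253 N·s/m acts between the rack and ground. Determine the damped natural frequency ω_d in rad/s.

5.02 rad/s

ω_n = √(k/m) = √(3570/137) = 5.105 rad/s.
Critical damping c_c = 2√(k·m) = 2√(3570 × 137) = 1399 N·s/m, so ζ = c/c_c = 253/1399 = 0.1809.
ω_d = ω_n√(1 − ζ²) = 5.105 × √(1 − 0.0327) = 5.021 rad/s.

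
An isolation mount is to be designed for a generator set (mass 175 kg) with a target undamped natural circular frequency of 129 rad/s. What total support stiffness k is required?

2910000 N/m

k = m·ω_n² = 175 × 129.0² = 175 × 16640 = 2912000 N/m.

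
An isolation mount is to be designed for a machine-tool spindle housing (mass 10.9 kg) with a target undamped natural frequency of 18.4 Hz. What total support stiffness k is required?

146000 N/m

ω_n = 2πf_n = 2π × 18.4 = 115.6 rad/s.
k = m·ω_n² = 10.9 × 115.6² = 10.9 × 13370 = 145700 N/m.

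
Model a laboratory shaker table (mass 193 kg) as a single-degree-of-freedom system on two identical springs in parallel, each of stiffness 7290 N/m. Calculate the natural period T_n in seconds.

Parallel springs add: k_eq = 2 × 7290 = 14580 N/m.
ω_n = √(k_eq/m) = √(14580/193) = √75.54 = 8.692 rad/s.
T_n = 2π/ω_n = 6.283/8.692 = 0.7229 s.

0.723 s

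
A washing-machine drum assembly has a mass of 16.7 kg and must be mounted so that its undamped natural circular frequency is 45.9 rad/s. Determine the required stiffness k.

35200 N/m

k = m·ω_n² = 16.7 × 45.90² = 16.7 × 2107 = 35180 N/m.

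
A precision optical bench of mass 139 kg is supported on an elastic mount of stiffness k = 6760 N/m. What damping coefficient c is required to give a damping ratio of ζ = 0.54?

c_c = 2√(k·m) = 2√(6760 × 139) = 1939 N·s/m.
c = ζ·c_c = 0.54 × 1939 = 1047 N·s/m.

1050 N·s/m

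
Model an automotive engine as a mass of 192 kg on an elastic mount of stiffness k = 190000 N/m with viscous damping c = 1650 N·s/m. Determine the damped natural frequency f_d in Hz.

ω_n = √(k/m) = √(190000/192) = 31.46 rad/s.
Critical damping c_c = 2√(k·m) = 2√(190000 × 192) = 12080 N·s/m, so ζ = c/c_c = 1650/12080 = 0.1366.
ω_d = ω_n√(1 − ζ²) = 31.46 × √(1 − 0.0187) = 31.16 rad/s.
f_d = ω_d/(2π) = 4.960 Hz.

4.96 Hz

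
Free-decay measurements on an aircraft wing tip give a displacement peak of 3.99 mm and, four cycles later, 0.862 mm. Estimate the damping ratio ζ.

Logarithmic decrement δ = (1/n)·ln(x₀/x_n) = (1/4)·ln(3.99/0.862) = (1/4)·ln(4.629) = 0.3831.
ζ = δ/√(4π² + δ²) = 0.3831/√(39.48 + 0.147) = 0.3831/6.295 = 0.06085.

0.0609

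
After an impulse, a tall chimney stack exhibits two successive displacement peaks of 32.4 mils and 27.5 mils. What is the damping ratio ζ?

0.0261

Logarithmic decrement δ = (1/n)·ln(x₀/x_n) = (1/1)·ln(32.4/27.5) = (1/1)·ln(1.178) = 0.1640.
ζ = δ/√(4π² + δ²) = 0.1640/√(39.48 + 0.0269) = 0.1640/6.285 = 0.02609.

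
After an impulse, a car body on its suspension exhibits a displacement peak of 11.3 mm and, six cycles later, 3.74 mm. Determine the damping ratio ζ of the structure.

Logarithmic decrement δ = (1/n)·ln(x₀/x_n) = (1/6)·ln(11.3/3.74) = (1/6)·ln(3.021) = 0.1843.
ζ = δ/√(4π² + δ²) = 0.1843/√(39.48 + 0.0340) = 0.1843/6.286 = 0.02932.

0.0293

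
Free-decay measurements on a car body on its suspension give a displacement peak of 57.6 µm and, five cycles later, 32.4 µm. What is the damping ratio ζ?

0.0183

Logarithmic decrement δ = (1/n)·ln(x₀/x_n) = (1/5)·ln(57.6/32.4) = (1/5)·ln(1.778) = 0.1151.
ζ = δ/√(4π² + δ²) = 0.1151/√(39.48 + 0.0132) = 0.1151/6.284 = 0.01831.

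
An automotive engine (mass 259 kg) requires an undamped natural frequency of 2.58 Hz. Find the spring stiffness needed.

ω_n = 2πf_n = 2π × 2.58 = 16.21 rad/s.
k = m·ω_n² = 259 × 16.21² = 259 × 262.8 = 68060 N/m.

68100 N/m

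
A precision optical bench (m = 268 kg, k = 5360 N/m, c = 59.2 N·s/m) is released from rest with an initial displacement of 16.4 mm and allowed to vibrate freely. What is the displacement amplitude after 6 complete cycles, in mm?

6.46 mm

ζ = c/(2√(km)) = 59.2/(2√(5360 × 268)) = 59.2/2397 = 0.02470.
Logarithmic decrement δ = 2πζ/√(1 − ζ²) = 2π × 0.02470/√(1 − 0.000610) = 0.1552.
After n cycles, x_n/x₀ = e^(−nδ), so x_6 = 16.4 × e^(−6 × 0.1552) = 16.4 × 0.3940 = 6.462 mm.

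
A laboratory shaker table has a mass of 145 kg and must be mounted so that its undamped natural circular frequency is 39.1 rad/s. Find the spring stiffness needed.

222000 N/m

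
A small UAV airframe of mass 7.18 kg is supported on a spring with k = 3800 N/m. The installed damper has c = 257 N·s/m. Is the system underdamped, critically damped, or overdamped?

c_c = 2√(k·m) = 330.4 N·s/m; ζ = c/c_c = 257/330.4 = 0.778.
Since ζ < 1 the system is underdamped.

underdamped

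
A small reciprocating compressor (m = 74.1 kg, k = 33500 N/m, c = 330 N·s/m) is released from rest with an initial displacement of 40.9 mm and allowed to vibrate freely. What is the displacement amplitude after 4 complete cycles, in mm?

2.90 mm

ζ = c/(2√(km)) = 330/(2√(33500 × 74.1)) = 330/3151 = 0.1047.
Logarithmic decrement δ = 2πζ/√(1 − ζ²) = 2π × 0.1047/√(1 − 0.0110) = 0.6616.
After n cycles, x_n/x₀ = e^(−nδ), so x_4 = 40.9 × e^(−4 × 0.6616) = 40.9 × 0.07089 = 2.899 mm.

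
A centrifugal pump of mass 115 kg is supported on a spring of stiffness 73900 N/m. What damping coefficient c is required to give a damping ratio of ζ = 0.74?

c_c = 2√(k·m) = 2√(73900 × 115) = 5830 N·s/m.
c = ζ·c_c = 0.74 × 5830 = 4315 N·s/m.

4310 N·s/m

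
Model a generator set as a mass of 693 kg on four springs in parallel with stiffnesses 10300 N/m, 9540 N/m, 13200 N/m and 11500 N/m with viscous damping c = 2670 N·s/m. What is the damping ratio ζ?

0.240

Parallel springs add: k_eq = 10300 + 9540 + 13200 + 11500 = 44540 N/m.
ω_n = √(k_eq/m) = √(44540/693) = 8.017 rad/s.
Critical damping c_c = 2√(k_eq·m) = 2√(44540 × 693) = 11110 N·s/m, so ζ = c/c_c = 2670/11110 = 0.2403.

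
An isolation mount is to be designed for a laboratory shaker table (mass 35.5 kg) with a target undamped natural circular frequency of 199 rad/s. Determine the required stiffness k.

k = m·ω_n² = 35.5 × 199.0² = 35.5 × 39600 = 1406000 N/m.

1410000 N/m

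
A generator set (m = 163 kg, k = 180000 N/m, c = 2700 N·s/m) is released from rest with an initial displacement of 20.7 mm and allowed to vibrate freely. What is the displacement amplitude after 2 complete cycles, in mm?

0.816 mm

ζ = c/(2√(km)) = 2700/(2√(180000 × 163)) = 2700/10830 = 0.2492.
Logarithmic decrement δ = 2πζ/√(1 − ζ²) = 2π × 0.2492/√(1 − 0.0621) = 1.617.
After n cycles, x_n/x₀ = e^(−nδ), so x_2 = 20.7 × e^(−2 × 1.617) = 20.7 × 0.03940 = 0.8156 mm.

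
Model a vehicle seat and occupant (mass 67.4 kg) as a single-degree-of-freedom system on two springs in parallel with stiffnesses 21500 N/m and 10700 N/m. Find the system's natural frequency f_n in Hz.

Parallel springs add: k_eq = 21500 + 10700 = 32200 N/m.
ω_n = √(k_eq/m) = √(32200/67.4) = √477.7 = 21.86 rad/s.
f_n = ω_n/(2π) = 21.86/6.283 = 3.479 Hz.

3.48 Hz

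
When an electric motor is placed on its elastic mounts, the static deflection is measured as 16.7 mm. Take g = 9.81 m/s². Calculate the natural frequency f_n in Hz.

3.86 Hz

ω_n = √(g/δ_st) = √(9.81/0.0167) = √587.4 = 24.24 rad/s.
f_n = ω_n/(2π) = 24.24/6.283 = 3.857 Hz.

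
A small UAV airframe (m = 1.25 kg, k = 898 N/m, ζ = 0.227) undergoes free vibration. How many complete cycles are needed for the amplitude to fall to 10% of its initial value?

2 cycles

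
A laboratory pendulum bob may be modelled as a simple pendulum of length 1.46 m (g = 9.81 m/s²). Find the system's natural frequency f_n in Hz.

For a simple pendulum ω_n = √(g/L) = √(9.81/1.46) = √6.719 = 2.592 rad/s.
f_n = ω_n/(2π) = 2.592/6.283 = 0.4126 Hz.

0.413 Hz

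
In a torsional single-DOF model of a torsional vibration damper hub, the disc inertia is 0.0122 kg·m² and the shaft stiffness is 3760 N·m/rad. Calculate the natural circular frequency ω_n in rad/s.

555 rad/s

ω_n = √(k_t/J) = √(3760/0.0122) = √308200 = 555.2 rad/s.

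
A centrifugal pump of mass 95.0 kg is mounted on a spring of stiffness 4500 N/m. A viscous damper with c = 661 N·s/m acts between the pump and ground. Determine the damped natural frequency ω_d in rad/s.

5.94 rad/s

ω_n = √(k/m) = √(4500/95.0) = 6.882 rad/s.
Critical damping c_c = 2√(k·m) = 2√(4500 × 95.0) = 1308 N·s/m, so ζ = c/c_c = 661/1308 = 0.5055.
ω_d = ω_n√(1 − ζ²) = 6.882 × √(1 − 0.256) = 5.938 rad/s.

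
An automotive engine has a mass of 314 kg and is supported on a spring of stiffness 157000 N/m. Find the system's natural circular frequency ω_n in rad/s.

22.4 rad/s

ω_n = √(k/m) = √(157000/314) = √500.0 = 22.36 rad/s.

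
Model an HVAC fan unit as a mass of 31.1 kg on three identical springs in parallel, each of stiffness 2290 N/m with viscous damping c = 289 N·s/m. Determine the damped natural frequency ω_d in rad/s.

14.1 rad/s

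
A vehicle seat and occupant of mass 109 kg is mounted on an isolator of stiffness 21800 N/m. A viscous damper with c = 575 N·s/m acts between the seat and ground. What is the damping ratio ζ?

0.187

ω_n = √(k/m) = √(21800/109) = 14.14 rad/s.
Critical damping c_c = 2√(k·m) = 2√(21800 × 109) = 3083 N·s/m, so ζ = c/c_c = 575/3083 = 0.1865.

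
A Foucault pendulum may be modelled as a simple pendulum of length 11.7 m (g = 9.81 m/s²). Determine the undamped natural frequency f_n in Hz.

For a simple pendulum ω_n = √(g/L) = √(9.81/11.7) = √0.8385 = 0.9157 rad/s.
f_n = ω_n/(2π) = 0.9157/6.283 = 0.1457 Hz.

0.146 Hz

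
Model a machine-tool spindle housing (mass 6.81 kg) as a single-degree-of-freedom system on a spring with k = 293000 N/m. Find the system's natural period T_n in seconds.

ω_n = √(k/m) = √(293000/6.81) = √43020 = 207.4 rad/s.
T_n = 2π/ω_n = 6.283/207.4 = 0.03029 s.

0.0303 s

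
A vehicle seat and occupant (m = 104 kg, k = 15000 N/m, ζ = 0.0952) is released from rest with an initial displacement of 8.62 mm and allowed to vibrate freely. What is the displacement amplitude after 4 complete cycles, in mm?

0.779 mm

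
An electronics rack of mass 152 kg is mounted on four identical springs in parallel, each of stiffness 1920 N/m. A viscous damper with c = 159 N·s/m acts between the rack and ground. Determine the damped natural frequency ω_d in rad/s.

Parallel springs add: k_eq = 4 × 1920 = 7680 N/m.
ω_n = √(k_eq/m) = √(7680/152) = 7.108 rad/s.
Critical damping c_c = 2√(k_eq·m) = 2√(7680 × 152) = 2161 N·s/m, so ζ = c/c_c = 159/2161 = 0.07358.
ω_d = ω_n√(1 − ζ²) = 7.108 × √(1 − 0.00541) = 7.089 rad/s.

7.09 rad/s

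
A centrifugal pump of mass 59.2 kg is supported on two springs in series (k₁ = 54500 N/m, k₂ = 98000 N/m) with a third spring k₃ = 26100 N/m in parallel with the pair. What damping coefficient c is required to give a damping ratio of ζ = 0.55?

Series pair: k_s = k₁k₂/(k₁+k₂) = (54500)(98000)/(54500 + 98000) = 35020 N/m. In parallel with k₃: k_eq = 35020 + 26100 = 61120 N/m.
c_c = 2√(k_eq·m) = 2√(61120 × 59.2) = 3804 N·s/m.
c = ζ·c_c = 0.55 × 3804 = 2092 N·s/m.

2090 N·s/m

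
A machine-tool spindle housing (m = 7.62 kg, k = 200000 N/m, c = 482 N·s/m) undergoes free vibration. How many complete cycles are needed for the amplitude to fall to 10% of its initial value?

ζ = c/(2√(km)) = 482/(2√(200000 × 7.62)) = 482/2469 = 0.1952.
Logarithmic decrement δ = 2πζ/√(1 − ζ²) = 2π × 0.1952/√(1 − 0.0381) = 1.251.
x_n/x₀ = e^(−nδ) ≤ 0.1; take ln: n ≥ ln(1/0.1)/δ = 2.303/1.251 = 1.841.
So 2 complete cycles are required.

2 cycles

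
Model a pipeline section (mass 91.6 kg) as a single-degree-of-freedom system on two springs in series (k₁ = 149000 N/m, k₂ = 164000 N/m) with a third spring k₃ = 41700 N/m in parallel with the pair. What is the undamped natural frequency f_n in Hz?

Series pair: k_s = k₁k₂/(k₁+k₂) = (149000)(164000)/(149000 + 164000) = 78070 N/m. In parallel with k₃: k_eq = 78070 + 41700 = 119800 N/m.
ω_n = √(k_eq/m) = √(119800/91.6) = √1308 = 36.16 rad/s.
f_n = ω_n/(2π) = 36.16/6.283 = 5.755 Hz.

5.76 Hz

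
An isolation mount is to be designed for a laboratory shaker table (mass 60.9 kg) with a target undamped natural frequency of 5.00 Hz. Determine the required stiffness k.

60100 N/m

ω_n = 2πf_n = 2π × 5.00 = 31.42 rad/s.
k = m·ω_n² = 60.9 × 31.42² = 60.9 × 987.0 = 60110 N/m.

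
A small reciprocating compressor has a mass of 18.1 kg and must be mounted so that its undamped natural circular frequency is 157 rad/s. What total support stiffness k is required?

k = m·ω_n² = 18.1 × 157.0² = 18.1 × 24650 = 446100 N/m.

446000 N/m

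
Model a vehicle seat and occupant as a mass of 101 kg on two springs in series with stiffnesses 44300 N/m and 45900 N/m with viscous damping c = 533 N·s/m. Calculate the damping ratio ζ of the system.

Series springs: 1/k_eq = 1/44300 + 1/45900 = 4.436×10^-5, so k_eq = 22540 N/m.
ω_n = √(k_eq/m) = √(22540/101) = 14.94 rad/s.
Critical damping c_c = 2√(k_eq·m) = 2√(22540 × 101) = 3018 N·s/m, so ζ = c/c_c = 533/3018 = 0.1766.

0.177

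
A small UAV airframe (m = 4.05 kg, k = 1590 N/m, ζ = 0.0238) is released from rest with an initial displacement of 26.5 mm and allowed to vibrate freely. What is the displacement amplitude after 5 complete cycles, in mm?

12.5 mm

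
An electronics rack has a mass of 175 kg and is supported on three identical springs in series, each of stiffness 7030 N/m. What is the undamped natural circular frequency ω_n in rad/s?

3.66 rad/s

Series springs: 1/k_eq = 3/7030, so k_eq = 7030/3 = 2343 N/m.
ω_n = √(k_eq/m) = √(2343/175) = √13.39 = 3.659 rad/s.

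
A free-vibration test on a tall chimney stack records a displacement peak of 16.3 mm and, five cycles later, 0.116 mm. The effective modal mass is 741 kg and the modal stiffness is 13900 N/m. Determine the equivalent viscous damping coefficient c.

998 N·s/m

Logarithmic decrement δ = (1/n)·ln(x₀/x_n) = (1/5)·ln(16.3/0.116) = (1/5)·ln(140.5) = 0.9891.
ζ = δ/√(4π² + δ²) = 0.9891/√(39.48 + 0.978) = 0.9891/6.361 = 0.1555.
c = ζ · 2√(km) = 0.1555 × 2√(13900 × 741) = 0.1555 × 6419 = 998.1 N·s/m.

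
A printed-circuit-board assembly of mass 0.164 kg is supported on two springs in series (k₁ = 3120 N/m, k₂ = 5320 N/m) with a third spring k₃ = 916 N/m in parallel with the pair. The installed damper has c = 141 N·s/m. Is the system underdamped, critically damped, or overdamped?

overdamped

Series pair: k_s = k₁k₂/(k₁+k₂) = (3120)(5320)/(3120 + 5320) = 1967 N/m. In parallel with k₃: k_eq = 1967 + 916 = 2883 N/m.
c_c = 2√(k_eq·m) = 43.49 N·s/m; ζ = c/c_c = 141/43.49 = 3.24.
Since ζ > 1 the system is overdamped.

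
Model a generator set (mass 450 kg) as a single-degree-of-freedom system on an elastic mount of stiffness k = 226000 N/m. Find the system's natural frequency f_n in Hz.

3.57 Hz

ω_n = √(k/m) = √(226000/450) = √502.2 = 22.41 rad/s.
f_n = ω_n/(2π) = 22.41/6.283 = 3.567 Hz.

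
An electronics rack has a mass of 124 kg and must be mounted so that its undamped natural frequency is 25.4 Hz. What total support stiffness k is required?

3160000 N/m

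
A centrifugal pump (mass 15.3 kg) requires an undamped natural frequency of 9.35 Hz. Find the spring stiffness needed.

52800 N/m

ω_n = 2πf_n = 2π × 9.35 = 58.75 rad/s.
k = m·ω_n² = 15.3 × 58.75² = 15.3 × 3451 = 52800 N/m.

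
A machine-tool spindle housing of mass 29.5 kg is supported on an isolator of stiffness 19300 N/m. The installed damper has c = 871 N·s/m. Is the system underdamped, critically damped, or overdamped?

c_c = 2√(k·m) = 1509 N·s/m; ζ = c/c_c = 871/1509 = 0.577.
Since ζ < 1 the system is underdamped.

underdamped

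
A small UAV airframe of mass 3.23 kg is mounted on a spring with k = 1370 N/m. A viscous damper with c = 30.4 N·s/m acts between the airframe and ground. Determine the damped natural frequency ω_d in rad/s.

20.1 rad/s

ω_n = √(k/m) = √(1370/3.23) = 20.59 rad/s.
Critical damping c_c = 2√(k·m) = 2√(1370 × 3.23) = 133.0 N·s/m, so ζ = c/c_c = 30.4/133.0 = 0.2285.
ω_d = ω_n√(1 − ζ²) = 20.59 × √(1 − 0.0522) = 20.05 rad/s.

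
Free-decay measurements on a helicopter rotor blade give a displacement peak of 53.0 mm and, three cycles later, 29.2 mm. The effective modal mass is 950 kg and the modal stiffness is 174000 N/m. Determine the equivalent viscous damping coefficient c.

Logarithmic decrement δ = (1/n)·ln(x₀/x_n) = (1/3)·ln(53.0/29.2) = (1/3)·ln(1.815) = 0.1987.
ζ = δ/√(4π² + δ²) = 0.1987/√(39.48 + 0.0395) = 0.1987/6.286 = 0.03161.
c = ζ · 2√(km) = 0.03161 × 2√(174000 × 950) = 0.03161 × 25710 = 812.8 N·s/m.

813 N·s/m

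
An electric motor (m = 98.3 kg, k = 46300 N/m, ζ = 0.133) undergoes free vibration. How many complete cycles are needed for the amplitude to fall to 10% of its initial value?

3 cycles

Logarithmic decrement δ = 2πζ/√(1 − ζ²) = 2π × 0.1330/√(1 − 0.0177) = 0.8432.
x_n/x₀ = e^(−nδ) ≤ 0.1; take ln: n ≥ ln(1/0.1)/δ = 2.303/0.8432 = 2.731.
So 3 complete cycles are required.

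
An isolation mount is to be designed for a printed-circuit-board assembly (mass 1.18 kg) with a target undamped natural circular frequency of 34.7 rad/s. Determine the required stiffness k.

1420 N/m

k = m·ω_n² = 1.18 × 34.70² = 1.18 × 1204 = 1421 N/m.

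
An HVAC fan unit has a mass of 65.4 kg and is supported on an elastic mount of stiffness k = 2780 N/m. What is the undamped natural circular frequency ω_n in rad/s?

6.52 rad/s

ω_n = √(k/m) = √(2780/65.4) = √42.51 = 6.520 rad/s.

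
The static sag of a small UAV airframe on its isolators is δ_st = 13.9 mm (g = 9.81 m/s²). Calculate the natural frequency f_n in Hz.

4.23 Hz

ω_n = √(g/δ_st) = √(9.81/0.0139) = √705.8 = 26.57 rad/s.
f_n = ω_n/(2π) = 26.57/6.283 = 4.228 Hz.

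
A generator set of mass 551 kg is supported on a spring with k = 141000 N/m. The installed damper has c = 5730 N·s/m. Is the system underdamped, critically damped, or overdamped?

c_c = 2√(k·m) = 17630 N·s/m; ζ = c/c_c = 5730/17630 = 0.325.
Since ζ < 1 the system is underdamped.

underdamped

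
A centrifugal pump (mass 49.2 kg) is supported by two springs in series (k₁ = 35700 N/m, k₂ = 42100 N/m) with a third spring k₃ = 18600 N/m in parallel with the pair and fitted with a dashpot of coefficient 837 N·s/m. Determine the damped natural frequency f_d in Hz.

Series pair: k_s = k₁k₂/(k₁+k₂) = (35700)(42100)/(35700 + 42100) = 19320 N/m. In parallel with k₃: k_eq = 19320 + 18600 = 37920 N/m.
ω_n = √(k_eq/m) = √(37920/49.2) = 27.76 rad/s.
Critical damping c_c = 2√(k_eq·m) = 2√(37920 × 49.2) = 2732 N·s/m, so ζ = c/c_c = 837/2732 = 0.3064.
ω_d = ω_n√(1 − ζ²) = 27.76 × √(1 − 0.0939) = 26.43 rad/s.
f_d = ω_d/(2π) = 4.206 Hz.

4.21 Hz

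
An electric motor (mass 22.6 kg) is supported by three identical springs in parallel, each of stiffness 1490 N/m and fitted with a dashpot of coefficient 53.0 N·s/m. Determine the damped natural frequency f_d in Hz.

2.23 Hz

Parallel springs add: k_eq = 3 × 1490 = 4470 N/m.
ω_n = √(k_eq/m) = √(4470/22.6) = 14.06 rad/s.
Critical damping c_c = 2√(k_eq·m) = 2√(4470 × 22.6) = 635.7 N·s/m, so ζ = c/c_c = 53.0/635.7 = 0.08338.
ω_d = ω_n√(1 − ζ²) = 14.06 × √(1 − 0.00695) = 14.01 rad/s.
f_d = ω_d/(2π) = 2.231 Hz.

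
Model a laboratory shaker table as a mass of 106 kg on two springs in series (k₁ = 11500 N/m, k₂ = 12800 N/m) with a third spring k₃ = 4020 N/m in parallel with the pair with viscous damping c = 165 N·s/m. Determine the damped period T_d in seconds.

0.646 s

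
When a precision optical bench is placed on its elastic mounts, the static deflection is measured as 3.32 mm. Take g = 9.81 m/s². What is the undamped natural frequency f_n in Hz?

ω_n = √(g/δ_st) = √(9.81/0.00332) = √2955 = 54.36 rad/s.
f_n = ω_n/(2π) = 54.36/6.283 = 8.651 Hz.

8.65 Hz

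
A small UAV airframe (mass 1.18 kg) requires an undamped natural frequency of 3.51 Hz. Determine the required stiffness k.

574 N/m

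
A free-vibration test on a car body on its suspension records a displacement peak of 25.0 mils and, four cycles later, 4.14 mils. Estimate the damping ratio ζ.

0.0714

Logarithmic decrement δ = (1/n)·ln(x₀/x_n) = (1/4)·ln(25.0/4.14) = (1/4)·ln(6.039) = 0.4495.
ζ = δ/√(4π² + δ²) = 0.4495/√(39.48 + 0.202) = 0.4495/6.299 = 0.07136.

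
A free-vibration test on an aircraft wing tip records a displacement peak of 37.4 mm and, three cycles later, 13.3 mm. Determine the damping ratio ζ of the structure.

0.0548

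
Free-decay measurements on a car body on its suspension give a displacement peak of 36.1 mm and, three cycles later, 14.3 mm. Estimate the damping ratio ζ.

0.0491

Logarithmic decrement δ = (1/n)·ln(x₀/x_n) = (1/3)·ln(36.1/14.3) = (1/3)·ln(2.524) = 0.3087.
ζ = δ/√(4π² + δ²) = 0.3087/√(39.48 + 0.0953) = 0.3087/6.291 = 0.04907.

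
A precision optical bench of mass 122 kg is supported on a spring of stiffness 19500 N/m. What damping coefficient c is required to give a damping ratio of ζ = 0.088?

271 N·s/m

c_c = 2√(k·m) = 2√(19500 × 122) = 3085 N·s/m.
c = ζ·c_c = 0.088 × 3085 = 271.5 N·s/m.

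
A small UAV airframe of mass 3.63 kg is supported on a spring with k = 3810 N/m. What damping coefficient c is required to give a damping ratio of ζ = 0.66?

c_c = 2√(k·m) = 2√(3810 × 3.63) = 235.2 N·s/m.
c = ζ·c_c = 0.66 × 235.2 = 155.2 N·s/m.

155 N·s/m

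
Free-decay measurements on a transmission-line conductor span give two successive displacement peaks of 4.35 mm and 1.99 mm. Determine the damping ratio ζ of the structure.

Logarithmic decrement δ = (1/n)·ln(x₀/x_n) = (1/1)·ln(4.35/1.99) = (1/1)·ln(2.186) = 0.7820.
ζ = δ/√(4π² + δ²) = 0.7820/√(39.48 + 0.612) = 0.7820/6.332 = 0.1235.

0.124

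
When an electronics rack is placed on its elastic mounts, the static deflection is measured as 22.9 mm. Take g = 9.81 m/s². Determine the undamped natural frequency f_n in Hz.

ω_n = √(g/δ_st) = √(9.81/0.0229) = √428.4 = 20.70 rad/s.
f_n = ω_n/(2π) = 20.70/6.283 = 3.294 Hz.

3.29 Hz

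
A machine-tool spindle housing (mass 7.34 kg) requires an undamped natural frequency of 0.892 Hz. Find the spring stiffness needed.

231 N/m

ω_n = 2πf_n = 2π × 0.892 = 5.605 rad/s.
k = m·ω_n² = 7.34 × 5.605² = 7.34 × 31.41 = 230.6 N/m.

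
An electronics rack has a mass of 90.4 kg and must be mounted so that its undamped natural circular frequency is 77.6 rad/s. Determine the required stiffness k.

k = m·ω_n² = 90.4 × 77.60² = 90.4 × 6022 = 544400 N/m.

544000 N/m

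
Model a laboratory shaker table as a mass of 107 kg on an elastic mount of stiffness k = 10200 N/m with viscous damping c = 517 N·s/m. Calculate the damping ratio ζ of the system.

0.247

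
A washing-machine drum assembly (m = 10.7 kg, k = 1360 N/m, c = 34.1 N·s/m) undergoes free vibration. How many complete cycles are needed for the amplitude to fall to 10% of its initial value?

ζ = c/(2√(km)) = 34.1/(2√(1360 × 10.7)) = 34.1/241.3 = 0.1413.
Logarithmic decrement δ = 2πζ/√(1 − ζ²) = 2π × 0.1413/√(1 − 0.0200) = 0.8971.
x_n/x₀ = e^(−nδ) ≤ 0.1; take ln: n ≥ ln(1/0.1)/δ = 2.303/0.8971 = 2.567.
So 3 complete cycles are required.

3 cycles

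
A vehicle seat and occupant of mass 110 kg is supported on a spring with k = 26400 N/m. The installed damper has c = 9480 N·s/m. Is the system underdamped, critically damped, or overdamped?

overdamped

c_c = 2√(k·m) = 3408 N·s/m; ζ = c/c_c = 9480/3408 = 2.78.
Since ζ > 1 the system is overdamped.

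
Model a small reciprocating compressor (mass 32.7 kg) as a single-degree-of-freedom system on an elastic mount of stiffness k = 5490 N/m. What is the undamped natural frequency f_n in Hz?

2.06 Hz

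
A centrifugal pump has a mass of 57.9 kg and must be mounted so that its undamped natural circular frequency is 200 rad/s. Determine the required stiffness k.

2320000 N/m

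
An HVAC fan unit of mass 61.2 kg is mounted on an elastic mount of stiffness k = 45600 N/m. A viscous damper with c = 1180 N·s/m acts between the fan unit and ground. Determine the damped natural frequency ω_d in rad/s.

25.5 rad/s

ω_n = √(k/m) = √(45600/61.2) = 27.30 rad/s.
Critical damping c_c = 2√(k·m) = 2√(45600 × 61.2) = 3341 N·s/m, so ζ = c/c_c = 1180/3341 = 0.3532.
ω_d = ω_n√(1 − ζ²) = 27.30 × √(1 − 0.125) = 25.54 rad/s.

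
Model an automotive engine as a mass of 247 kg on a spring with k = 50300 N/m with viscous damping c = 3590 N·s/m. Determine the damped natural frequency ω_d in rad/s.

ω_n = √(k/m) = √(50300/247) = 14.27 rad/s.
Critical damping c_c = 2√(k·m) = 2√(50300 × 247) = 7050 N·s/m, so ζ = c/c_c = 3590/7050 = 0.5093.
ω_d = ω_n√(1 − ζ²) = 14.27 × √(1 − 0.259) = 12.28 rad/s.

12.3 rad/s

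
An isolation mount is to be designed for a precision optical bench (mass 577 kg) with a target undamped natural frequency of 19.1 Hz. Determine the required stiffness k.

8310000 N/m

ω_n = 2πf_n = 2π × 19.1 = 120.0 rad/s.
k = m·ω_n² = 577 × 120.0² = 577 × 14400 = 8310000 N/m.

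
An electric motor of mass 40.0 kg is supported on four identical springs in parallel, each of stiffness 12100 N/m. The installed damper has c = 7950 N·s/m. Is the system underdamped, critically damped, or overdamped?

Parallel springs add: k_eq = 4 × 12100 = 48400 N/m.
c_c = 2√(k_eq·m) = 2783 N·s/m; ζ = c/c_c = 7950/2783 = 2.86.
Since ζ > 1 the system is overdamped.

overdamped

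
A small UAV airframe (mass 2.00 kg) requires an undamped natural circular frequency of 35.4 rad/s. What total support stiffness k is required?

2510 N/m

k = m·ω_n² = 2.00 × 35.40² = 2.00 × 1253 = 2506 N/m.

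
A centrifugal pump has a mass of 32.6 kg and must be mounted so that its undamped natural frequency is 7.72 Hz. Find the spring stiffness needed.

ω_n = 2πf_n = 2π × 7.72 = 48.51 rad/s.
k = m·ω_n² = 32.6 × 48.51² = 32.6 × 2353 = 76700 N/m.

76700 N/m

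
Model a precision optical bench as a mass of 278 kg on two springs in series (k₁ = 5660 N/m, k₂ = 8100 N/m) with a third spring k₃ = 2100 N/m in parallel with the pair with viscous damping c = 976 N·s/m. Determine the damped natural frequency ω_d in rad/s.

4.06 rad/s

Series pair: k_s = k₁k₂/(k₁+k₂) = (5660)(8100)/(5660 + 8100) = 3332 N/m. In parallel with k₃: k_eq = 3332 + 2100 = 5432 N/m.
ω_n = √(k_eq/m) = √(5432/278) = 4.420 rad/s.
Critical damping c_c = 2√(k_eq·m) = 2√(5432 × 278) = 2458 N·s/m, so ζ = c/c_c = 976/2458 = 0.3971.
ω_d = ω_n√(1 − ζ²) = 4.420 × √(1 − 0.158) = 4.057 rad/s.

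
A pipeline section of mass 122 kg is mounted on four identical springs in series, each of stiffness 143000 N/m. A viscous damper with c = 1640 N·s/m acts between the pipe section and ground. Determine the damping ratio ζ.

0.393

Series springs: 1/k_eq = 4/143000, so k_eq = 143000/4 = 35750 N/m.
ω_n = √(k_eq/m) = √(35750/122) = 17.12 rad/s.
Critical damping c_c = 2√(k_eq·m) = 2√(35750 × 122) = 4177 N·s/m, so ζ = c/c_c = 1640/4177 = 0.3926.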